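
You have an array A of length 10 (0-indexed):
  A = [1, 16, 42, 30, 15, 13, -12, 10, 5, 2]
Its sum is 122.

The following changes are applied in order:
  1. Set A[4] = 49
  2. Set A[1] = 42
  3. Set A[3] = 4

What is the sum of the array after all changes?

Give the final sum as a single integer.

Answer: 156

Derivation:
Initial sum: 122
Change 1: A[4] 15 -> 49, delta = 34, sum = 156
Change 2: A[1] 16 -> 42, delta = 26, sum = 182
Change 3: A[3] 30 -> 4, delta = -26, sum = 156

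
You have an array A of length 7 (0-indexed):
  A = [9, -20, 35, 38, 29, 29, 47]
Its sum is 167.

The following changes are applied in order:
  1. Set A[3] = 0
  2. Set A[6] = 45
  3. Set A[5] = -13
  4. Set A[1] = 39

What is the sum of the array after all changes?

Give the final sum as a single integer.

Initial sum: 167
Change 1: A[3] 38 -> 0, delta = -38, sum = 129
Change 2: A[6] 47 -> 45, delta = -2, sum = 127
Change 3: A[5] 29 -> -13, delta = -42, sum = 85
Change 4: A[1] -20 -> 39, delta = 59, sum = 144

Answer: 144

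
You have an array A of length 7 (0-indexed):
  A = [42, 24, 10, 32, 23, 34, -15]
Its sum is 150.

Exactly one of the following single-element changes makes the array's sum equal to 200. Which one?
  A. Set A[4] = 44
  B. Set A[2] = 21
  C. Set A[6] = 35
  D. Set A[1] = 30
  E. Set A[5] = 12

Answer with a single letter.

Answer: C

Derivation:
Option A: A[4] 23->44, delta=21, new_sum=150+(21)=171
Option B: A[2] 10->21, delta=11, new_sum=150+(11)=161
Option C: A[6] -15->35, delta=50, new_sum=150+(50)=200 <-- matches target
Option D: A[1] 24->30, delta=6, new_sum=150+(6)=156
Option E: A[5] 34->12, delta=-22, new_sum=150+(-22)=128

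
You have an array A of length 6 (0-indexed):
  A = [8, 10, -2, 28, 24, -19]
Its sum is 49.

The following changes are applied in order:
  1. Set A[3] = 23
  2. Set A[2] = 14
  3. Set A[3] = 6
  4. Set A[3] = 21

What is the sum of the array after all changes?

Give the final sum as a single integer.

Initial sum: 49
Change 1: A[3] 28 -> 23, delta = -5, sum = 44
Change 2: A[2] -2 -> 14, delta = 16, sum = 60
Change 3: A[3] 23 -> 6, delta = -17, sum = 43
Change 4: A[3] 6 -> 21, delta = 15, sum = 58

Answer: 58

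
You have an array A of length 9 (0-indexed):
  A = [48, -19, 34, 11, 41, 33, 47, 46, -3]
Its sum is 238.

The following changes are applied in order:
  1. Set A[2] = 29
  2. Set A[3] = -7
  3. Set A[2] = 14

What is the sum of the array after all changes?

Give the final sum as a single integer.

Answer: 200

Derivation:
Initial sum: 238
Change 1: A[2] 34 -> 29, delta = -5, sum = 233
Change 2: A[3] 11 -> -7, delta = -18, sum = 215
Change 3: A[2] 29 -> 14, delta = -15, sum = 200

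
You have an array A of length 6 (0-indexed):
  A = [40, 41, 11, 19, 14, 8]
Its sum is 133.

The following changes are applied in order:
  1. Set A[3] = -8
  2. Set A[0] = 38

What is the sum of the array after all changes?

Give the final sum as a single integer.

Initial sum: 133
Change 1: A[3] 19 -> -8, delta = -27, sum = 106
Change 2: A[0] 40 -> 38, delta = -2, sum = 104

Answer: 104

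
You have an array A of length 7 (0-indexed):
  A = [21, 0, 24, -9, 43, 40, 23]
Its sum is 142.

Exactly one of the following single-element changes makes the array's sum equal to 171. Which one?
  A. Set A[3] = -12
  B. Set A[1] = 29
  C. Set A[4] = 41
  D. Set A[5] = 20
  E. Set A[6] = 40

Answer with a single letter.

Answer: B

Derivation:
Option A: A[3] -9->-12, delta=-3, new_sum=142+(-3)=139
Option B: A[1] 0->29, delta=29, new_sum=142+(29)=171 <-- matches target
Option C: A[4] 43->41, delta=-2, new_sum=142+(-2)=140
Option D: A[5] 40->20, delta=-20, new_sum=142+(-20)=122
Option E: A[6] 23->40, delta=17, new_sum=142+(17)=159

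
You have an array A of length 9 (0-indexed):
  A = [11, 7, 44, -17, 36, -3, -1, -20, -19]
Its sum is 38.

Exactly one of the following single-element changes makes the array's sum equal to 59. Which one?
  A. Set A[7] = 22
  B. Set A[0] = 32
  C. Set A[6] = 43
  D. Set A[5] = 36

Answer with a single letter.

Option A: A[7] -20->22, delta=42, new_sum=38+(42)=80
Option B: A[0] 11->32, delta=21, new_sum=38+(21)=59 <-- matches target
Option C: A[6] -1->43, delta=44, new_sum=38+(44)=82
Option D: A[5] -3->36, delta=39, new_sum=38+(39)=77

Answer: B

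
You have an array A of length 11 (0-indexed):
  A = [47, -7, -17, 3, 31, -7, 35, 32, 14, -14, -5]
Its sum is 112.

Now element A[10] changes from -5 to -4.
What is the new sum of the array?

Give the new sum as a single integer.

Answer: 113

Derivation:
Old value at index 10: -5
New value at index 10: -4
Delta = -4 - -5 = 1
New sum = old_sum + delta = 112 + (1) = 113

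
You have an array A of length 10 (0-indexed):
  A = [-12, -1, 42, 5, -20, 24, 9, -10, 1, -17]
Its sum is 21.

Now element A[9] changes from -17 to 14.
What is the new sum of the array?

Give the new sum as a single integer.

Old value at index 9: -17
New value at index 9: 14
Delta = 14 - -17 = 31
New sum = old_sum + delta = 21 + (31) = 52

Answer: 52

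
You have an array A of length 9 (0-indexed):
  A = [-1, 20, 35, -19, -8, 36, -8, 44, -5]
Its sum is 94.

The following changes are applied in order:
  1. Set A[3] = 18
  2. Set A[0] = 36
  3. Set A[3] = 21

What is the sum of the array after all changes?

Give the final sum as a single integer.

Initial sum: 94
Change 1: A[3] -19 -> 18, delta = 37, sum = 131
Change 2: A[0] -1 -> 36, delta = 37, sum = 168
Change 3: A[3] 18 -> 21, delta = 3, sum = 171

Answer: 171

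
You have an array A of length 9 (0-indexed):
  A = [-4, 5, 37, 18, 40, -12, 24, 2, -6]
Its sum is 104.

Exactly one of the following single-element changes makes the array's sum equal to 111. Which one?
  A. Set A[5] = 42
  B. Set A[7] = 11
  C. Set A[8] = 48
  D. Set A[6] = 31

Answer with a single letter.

Answer: D

Derivation:
Option A: A[5] -12->42, delta=54, new_sum=104+(54)=158
Option B: A[7] 2->11, delta=9, new_sum=104+(9)=113
Option C: A[8] -6->48, delta=54, new_sum=104+(54)=158
Option D: A[6] 24->31, delta=7, new_sum=104+(7)=111 <-- matches target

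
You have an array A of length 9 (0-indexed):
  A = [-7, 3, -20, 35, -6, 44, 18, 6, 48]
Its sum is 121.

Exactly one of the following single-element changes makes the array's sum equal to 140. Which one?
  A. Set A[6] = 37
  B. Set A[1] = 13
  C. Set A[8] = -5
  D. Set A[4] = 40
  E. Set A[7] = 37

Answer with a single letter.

Answer: A

Derivation:
Option A: A[6] 18->37, delta=19, new_sum=121+(19)=140 <-- matches target
Option B: A[1] 3->13, delta=10, new_sum=121+(10)=131
Option C: A[8] 48->-5, delta=-53, new_sum=121+(-53)=68
Option D: A[4] -6->40, delta=46, new_sum=121+(46)=167
Option E: A[7] 6->37, delta=31, new_sum=121+(31)=152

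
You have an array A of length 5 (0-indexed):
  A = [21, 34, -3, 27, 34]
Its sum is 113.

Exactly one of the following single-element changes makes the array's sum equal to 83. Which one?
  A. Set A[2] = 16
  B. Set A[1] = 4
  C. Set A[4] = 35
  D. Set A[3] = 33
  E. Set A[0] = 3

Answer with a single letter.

Option A: A[2] -3->16, delta=19, new_sum=113+(19)=132
Option B: A[1] 34->4, delta=-30, new_sum=113+(-30)=83 <-- matches target
Option C: A[4] 34->35, delta=1, new_sum=113+(1)=114
Option D: A[3] 27->33, delta=6, new_sum=113+(6)=119
Option E: A[0] 21->3, delta=-18, new_sum=113+(-18)=95

Answer: B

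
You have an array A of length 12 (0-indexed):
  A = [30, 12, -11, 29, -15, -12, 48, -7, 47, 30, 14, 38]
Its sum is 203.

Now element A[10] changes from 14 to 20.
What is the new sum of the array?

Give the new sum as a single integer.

Old value at index 10: 14
New value at index 10: 20
Delta = 20 - 14 = 6
New sum = old_sum + delta = 203 + (6) = 209

Answer: 209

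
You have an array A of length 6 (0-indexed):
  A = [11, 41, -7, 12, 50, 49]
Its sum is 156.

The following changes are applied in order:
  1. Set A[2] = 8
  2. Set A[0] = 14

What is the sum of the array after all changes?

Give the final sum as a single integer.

Answer: 174

Derivation:
Initial sum: 156
Change 1: A[2] -7 -> 8, delta = 15, sum = 171
Change 2: A[0] 11 -> 14, delta = 3, sum = 174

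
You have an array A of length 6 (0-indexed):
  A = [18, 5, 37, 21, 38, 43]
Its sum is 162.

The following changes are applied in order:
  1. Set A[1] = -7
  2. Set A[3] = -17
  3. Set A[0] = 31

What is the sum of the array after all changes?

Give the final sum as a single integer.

Answer: 125

Derivation:
Initial sum: 162
Change 1: A[1] 5 -> -7, delta = -12, sum = 150
Change 2: A[3] 21 -> -17, delta = -38, sum = 112
Change 3: A[0] 18 -> 31, delta = 13, sum = 125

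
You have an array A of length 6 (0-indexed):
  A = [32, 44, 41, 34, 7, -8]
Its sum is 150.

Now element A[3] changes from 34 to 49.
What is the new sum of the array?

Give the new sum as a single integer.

Answer: 165

Derivation:
Old value at index 3: 34
New value at index 3: 49
Delta = 49 - 34 = 15
New sum = old_sum + delta = 150 + (15) = 165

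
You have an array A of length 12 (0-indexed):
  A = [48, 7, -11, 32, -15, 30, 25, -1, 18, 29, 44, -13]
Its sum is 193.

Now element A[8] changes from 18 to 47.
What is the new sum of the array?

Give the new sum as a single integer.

Answer: 222

Derivation:
Old value at index 8: 18
New value at index 8: 47
Delta = 47 - 18 = 29
New sum = old_sum + delta = 193 + (29) = 222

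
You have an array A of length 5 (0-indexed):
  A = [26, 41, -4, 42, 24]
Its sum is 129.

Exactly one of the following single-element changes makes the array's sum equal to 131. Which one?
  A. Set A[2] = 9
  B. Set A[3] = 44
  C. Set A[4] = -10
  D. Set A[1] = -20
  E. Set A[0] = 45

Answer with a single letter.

Answer: B

Derivation:
Option A: A[2] -4->9, delta=13, new_sum=129+(13)=142
Option B: A[3] 42->44, delta=2, new_sum=129+(2)=131 <-- matches target
Option C: A[4] 24->-10, delta=-34, new_sum=129+(-34)=95
Option D: A[1] 41->-20, delta=-61, new_sum=129+(-61)=68
Option E: A[0] 26->45, delta=19, new_sum=129+(19)=148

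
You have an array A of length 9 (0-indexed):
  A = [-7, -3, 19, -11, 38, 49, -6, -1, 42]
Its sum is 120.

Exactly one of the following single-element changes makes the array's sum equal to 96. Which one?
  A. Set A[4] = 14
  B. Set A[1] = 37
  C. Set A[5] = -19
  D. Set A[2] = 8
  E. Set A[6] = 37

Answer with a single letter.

Option A: A[4] 38->14, delta=-24, new_sum=120+(-24)=96 <-- matches target
Option B: A[1] -3->37, delta=40, new_sum=120+(40)=160
Option C: A[5] 49->-19, delta=-68, new_sum=120+(-68)=52
Option D: A[2] 19->8, delta=-11, new_sum=120+(-11)=109
Option E: A[6] -6->37, delta=43, new_sum=120+(43)=163

Answer: A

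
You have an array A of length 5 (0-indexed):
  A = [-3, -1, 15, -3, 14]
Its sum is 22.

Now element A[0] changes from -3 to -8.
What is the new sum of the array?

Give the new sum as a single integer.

Answer: 17

Derivation:
Old value at index 0: -3
New value at index 0: -8
Delta = -8 - -3 = -5
New sum = old_sum + delta = 22 + (-5) = 17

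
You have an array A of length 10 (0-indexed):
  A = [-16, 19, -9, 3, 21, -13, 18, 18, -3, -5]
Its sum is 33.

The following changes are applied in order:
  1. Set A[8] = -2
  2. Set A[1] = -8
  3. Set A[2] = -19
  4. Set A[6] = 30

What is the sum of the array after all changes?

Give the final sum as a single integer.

Answer: 9

Derivation:
Initial sum: 33
Change 1: A[8] -3 -> -2, delta = 1, sum = 34
Change 2: A[1] 19 -> -8, delta = -27, sum = 7
Change 3: A[2] -9 -> -19, delta = -10, sum = -3
Change 4: A[6] 18 -> 30, delta = 12, sum = 9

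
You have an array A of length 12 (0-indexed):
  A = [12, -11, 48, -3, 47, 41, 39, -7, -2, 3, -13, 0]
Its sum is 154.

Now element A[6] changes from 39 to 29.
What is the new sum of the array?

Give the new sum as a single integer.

Answer: 144

Derivation:
Old value at index 6: 39
New value at index 6: 29
Delta = 29 - 39 = -10
New sum = old_sum + delta = 154 + (-10) = 144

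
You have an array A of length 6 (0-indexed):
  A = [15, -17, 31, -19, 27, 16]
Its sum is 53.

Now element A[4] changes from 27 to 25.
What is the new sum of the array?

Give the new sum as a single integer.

Answer: 51

Derivation:
Old value at index 4: 27
New value at index 4: 25
Delta = 25 - 27 = -2
New sum = old_sum + delta = 53 + (-2) = 51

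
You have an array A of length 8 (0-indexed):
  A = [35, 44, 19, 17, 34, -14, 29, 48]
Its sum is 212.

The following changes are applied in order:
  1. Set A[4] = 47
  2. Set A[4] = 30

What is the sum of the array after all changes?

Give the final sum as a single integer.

Initial sum: 212
Change 1: A[4] 34 -> 47, delta = 13, sum = 225
Change 2: A[4] 47 -> 30, delta = -17, sum = 208

Answer: 208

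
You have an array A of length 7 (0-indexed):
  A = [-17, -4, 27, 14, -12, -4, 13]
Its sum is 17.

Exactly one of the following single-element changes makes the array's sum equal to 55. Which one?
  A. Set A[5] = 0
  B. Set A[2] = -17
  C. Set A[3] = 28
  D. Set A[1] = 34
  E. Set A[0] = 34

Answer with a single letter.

Option A: A[5] -4->0, delta=4, new_sum=17+(4)=21
Option B: A[2] 27->-17, delta=-44, new_sum=17+(-44)=-27
Option C: A[3] 14->28, delta=14, new_sum=17+(14)=31
Option D: A[1] -4->34, delta=38, new_sum=17+(38)=55 <-- matches target
Option E: A[0] -17->34, delta=51, new_sum=17+(51)=68

Answer: D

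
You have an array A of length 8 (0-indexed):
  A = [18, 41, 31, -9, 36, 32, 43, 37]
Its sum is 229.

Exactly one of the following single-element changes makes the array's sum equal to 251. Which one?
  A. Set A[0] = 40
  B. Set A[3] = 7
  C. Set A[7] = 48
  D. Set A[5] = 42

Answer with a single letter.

Option A: A[0] 18->40, delta=22, new_sum=229+(22)=251 <-- matches target
Option B: A[3] -9->7, delta=16, new_sum=229+(16)=245
Option C: A[7] 37->48, delta=11, new_sum=229+(11)=240
Option D: A[5] 32->42, delta=10, new_sum=229+(10)=239

Answer: A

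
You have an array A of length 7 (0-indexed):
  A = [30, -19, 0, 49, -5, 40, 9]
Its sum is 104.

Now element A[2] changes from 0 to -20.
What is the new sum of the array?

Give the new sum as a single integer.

Answer: 84

Derivation:
Old value at index 2: 0
New value at index 2: -20
Delta = -20 - 0 = -20
New sum = old_sum + delta = 104 + (-20) = 84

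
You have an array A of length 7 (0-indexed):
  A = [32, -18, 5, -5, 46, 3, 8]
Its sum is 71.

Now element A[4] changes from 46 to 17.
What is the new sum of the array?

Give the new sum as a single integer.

Answer: 42

Derivation:
Old value at index 4: 46
New value at index 4: 17
Delta = 17 - 46 = -29
New sum = old_sum + delta = 71 + (-29) = 42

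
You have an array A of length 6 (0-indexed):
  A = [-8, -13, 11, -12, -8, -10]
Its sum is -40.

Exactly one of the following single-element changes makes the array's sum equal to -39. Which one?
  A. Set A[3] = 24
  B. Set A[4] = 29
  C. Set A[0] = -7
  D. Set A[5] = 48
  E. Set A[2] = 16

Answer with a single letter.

Option A: A[3] -12->24, delta=36, new_sum=-40+(36)=-4
Option B: A[4] -8->29, delta=37, new_sum=-40+(37)=-3
Option C: A[0] -8->-7, delta=1, new_sum=-40+(1)=-39 <-- matches target
Option D: A[5] -10->48, delta=58, new_sum=-40+(58)=18
Option E: A[2] 11->16, delta=5, new_sum=-40+(5)=-35

Answer: C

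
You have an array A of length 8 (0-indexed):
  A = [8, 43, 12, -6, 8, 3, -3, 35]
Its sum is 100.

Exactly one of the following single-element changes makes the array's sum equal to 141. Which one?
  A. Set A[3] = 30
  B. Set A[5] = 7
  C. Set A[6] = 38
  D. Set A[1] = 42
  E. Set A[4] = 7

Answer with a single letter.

Answer: C

Derivation:
Option A: A[3] -6->30, delta=36, new_sum=100+(36)=136
Option B: A[5] 3->7, delta=4, new_sum=100+(4)=104
Option C: A[6] -3->38, delta=41, new_sum=100+(41)=141 <-- matches target
Option D: A[1] 43->42, delta=-1, new_sum=100+(-1)=99
Option E: A[4] 8->7, delta=-1, new_sum=100+(-1)=99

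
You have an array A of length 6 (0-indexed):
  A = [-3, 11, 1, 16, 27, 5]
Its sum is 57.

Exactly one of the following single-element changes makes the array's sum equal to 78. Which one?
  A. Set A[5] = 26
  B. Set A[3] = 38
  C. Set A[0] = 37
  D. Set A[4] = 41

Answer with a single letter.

Answer: A

Derivation:
Option A: A[5] 5->26, delta=21, new_sum=57+(21)=78 <-- matches target
Option B: A[3] 16->38, delta=22, new_sum=57+(22)=79
Option C: A[0] -3->37, delta=40, new_sum=57+(40)=97
Option D: A[4] 27->41, delta=14, new_sum=57+(14)=71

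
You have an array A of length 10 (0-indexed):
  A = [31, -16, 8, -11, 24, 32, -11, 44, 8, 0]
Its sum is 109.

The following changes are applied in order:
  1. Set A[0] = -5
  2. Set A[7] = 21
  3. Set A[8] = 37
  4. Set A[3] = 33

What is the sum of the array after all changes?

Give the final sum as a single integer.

Answer: 123

Derivation:
Initial sum: 109
Change 1: A[0] 31 -> -5, delta = -36, sum = 73
Change 2: A[7] 44 -> 21, delta = -23, sum = 50
Change 3: A[8] 8 -> 37, delta = 29, sum = 79
Change 4: A[3] -11 -> 33, delta = 44, sum = 123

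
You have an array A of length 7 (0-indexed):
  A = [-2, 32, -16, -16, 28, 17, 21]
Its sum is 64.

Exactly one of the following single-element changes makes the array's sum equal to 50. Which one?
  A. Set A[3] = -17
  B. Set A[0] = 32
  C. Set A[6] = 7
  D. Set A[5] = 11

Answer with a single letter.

Option A: A[3] -16->-17, delta=-1, new_sum=64+(-1)=63
Option B: A[0] -2->32, delta=34, new_sum=64+(34)=98
Option C: A[6] 21->7, delta=-14, new_sum=64+(-14)=50 <-- matches target
Option D: A[5] 17->11, delta=-6, new_sum=64+(-6)=58

Answer: C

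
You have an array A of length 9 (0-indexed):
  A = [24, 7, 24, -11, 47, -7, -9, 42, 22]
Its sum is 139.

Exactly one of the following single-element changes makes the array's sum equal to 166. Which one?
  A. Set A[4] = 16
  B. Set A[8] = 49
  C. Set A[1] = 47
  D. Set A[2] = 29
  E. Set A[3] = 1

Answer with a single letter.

Option A: A[4] 47->16, delta=-31, new_sum=139+(-31)=108
Option B: A[8] 22->49, delta=27, new_sum=139+(27)=166 <-- matches target
Option C: A[1] 7->47, delta=40, new_sum=139+(40)=179
Option D: A[2] 24->29, delta=5, new_sum=139+(5)=144
Option E: A[3] -11->1, delta=12, new_sum=139+(12)=151

Answer: B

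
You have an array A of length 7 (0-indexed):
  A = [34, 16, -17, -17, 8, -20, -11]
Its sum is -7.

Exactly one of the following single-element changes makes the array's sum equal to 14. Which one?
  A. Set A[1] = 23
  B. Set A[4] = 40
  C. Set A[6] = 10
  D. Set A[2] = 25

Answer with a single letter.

Answer: C

Derivation:
Option A: A[1] 16->23, delta=7, new_sum=-7+(7)=0
Option B: A[4] 8->40, delta=32, new_sum=-7+(32)=25
Option C: A[6] -11->10, delta=21, new_sum=-7+(21)=14 <-- matches target
Option D: A[2] -17->25, delta=42, new_sum=-7+(42)=35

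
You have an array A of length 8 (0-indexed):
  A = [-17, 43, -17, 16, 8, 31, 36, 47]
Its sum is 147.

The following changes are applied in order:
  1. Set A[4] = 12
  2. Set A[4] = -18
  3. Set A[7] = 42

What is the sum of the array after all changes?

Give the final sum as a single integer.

Initial sum: 147
Change 1: A[4] 8 -> 12, delta = 4, sum = 151
Change 2: A[4] 12 -> -18, delta = -30, sum = 121
Change 3: A[7] 47 -> 42, delta = -5, sum = 116

Answer: 116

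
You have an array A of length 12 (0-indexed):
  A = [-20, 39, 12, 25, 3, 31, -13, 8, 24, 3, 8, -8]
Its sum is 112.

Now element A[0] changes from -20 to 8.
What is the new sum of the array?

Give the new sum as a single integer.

Old value at index 0: -20
New value at index 0: 8
Delta = 8 - -20 = 28
New sum = old_sum + delta = 112 + (28) = 140

Answer: 140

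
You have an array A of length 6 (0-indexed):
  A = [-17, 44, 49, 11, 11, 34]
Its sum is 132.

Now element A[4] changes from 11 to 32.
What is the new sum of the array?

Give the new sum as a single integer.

Answer: 153

Derivation:
Old value at index 4: 11
New value at index 4: 32
Delta = 32 - 11 = 21
New sum = old_sum + delta = 132 + (21) = 153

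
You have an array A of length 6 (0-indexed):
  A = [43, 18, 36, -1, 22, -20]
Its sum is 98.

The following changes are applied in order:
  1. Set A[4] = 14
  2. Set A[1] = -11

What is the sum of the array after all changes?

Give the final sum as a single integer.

Initial sum: 98
Change 1: A[4] 22 -> 14, delta = -8, sum = 90
Change 2: A[1] 18 -> -11, delta = -29, sum = 61

Answer: 61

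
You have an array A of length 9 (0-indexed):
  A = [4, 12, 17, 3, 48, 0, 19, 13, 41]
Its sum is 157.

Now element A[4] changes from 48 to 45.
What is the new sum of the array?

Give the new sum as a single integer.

Answer: 154

Derivation:
Old value at index 4: 48
New value at index 4: 45
Delta = 45 - 48 = -3
New sum = old_sum + delta = 157 + (-3) = 154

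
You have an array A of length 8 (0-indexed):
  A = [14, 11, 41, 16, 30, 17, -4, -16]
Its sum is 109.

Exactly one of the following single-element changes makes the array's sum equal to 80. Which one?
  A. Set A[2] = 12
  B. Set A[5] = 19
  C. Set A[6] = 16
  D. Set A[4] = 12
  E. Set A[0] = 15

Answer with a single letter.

Answer: A

Derivation:
Option A: A[2] 41->12, delta=-29, new_sum=109+(-29)=80 <-- matches target
Option B: A[5] 17->19, delta=2, new_sum=109+(2)=111
Option C: A[6] -4->16, delta=20, new_sum=109+(20)=129
Option D: A[4] 30->12, delta=-18, new_sum=109+(-18)=91
Option E: A[0] 14->15, delta=1, new_sum=109+(1)=110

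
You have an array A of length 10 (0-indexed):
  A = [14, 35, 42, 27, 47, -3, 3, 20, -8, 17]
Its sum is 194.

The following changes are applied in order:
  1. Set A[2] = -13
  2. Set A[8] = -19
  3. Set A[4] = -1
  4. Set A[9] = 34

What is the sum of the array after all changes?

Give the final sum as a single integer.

Answer: 97

Derivation:
Initial sum: 194
Change 1: A[2] 42 -> -13, delta = -55, sum = 139
Change 2: A[8] -8 -> -19, delta = -11, sum = 128
Change 3: A[4] 47 -> -1, delta = -48, sum = 80
Change 4: A[9] 17 -> 34, delta = 17, sum = 97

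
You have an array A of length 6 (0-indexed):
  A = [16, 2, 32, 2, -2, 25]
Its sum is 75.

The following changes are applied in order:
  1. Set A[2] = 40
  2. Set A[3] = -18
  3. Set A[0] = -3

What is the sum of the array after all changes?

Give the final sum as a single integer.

Initial sum: 75
Change 1: A[2] 32 -> 40, delta = 8, sum = 83
Change 2: A[3] 2 -> -18, delta = -20, sum = 63
Change 3: A[0] 16 -> -3, delta = -19, sum = 44

Answer: 44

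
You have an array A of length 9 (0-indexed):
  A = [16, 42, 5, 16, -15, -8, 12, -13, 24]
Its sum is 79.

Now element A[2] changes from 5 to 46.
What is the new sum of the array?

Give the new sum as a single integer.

Old value at index 2: 5
New value at index 2: 46
Delta = 46 - 5 = 41
New sum = old_sum + delta = 79 + (41) = 120

Answer: 120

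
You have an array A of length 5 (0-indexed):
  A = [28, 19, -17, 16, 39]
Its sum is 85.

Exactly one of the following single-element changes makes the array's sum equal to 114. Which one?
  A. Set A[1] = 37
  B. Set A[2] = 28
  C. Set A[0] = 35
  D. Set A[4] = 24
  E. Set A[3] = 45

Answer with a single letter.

Answer: E

Derivation:
Option A: A[1] 19->37, delta=18, new_sum=85+(18)=103
Option B: A[2] -17->28, delta=45, new_sum=85+(45)=130
Option C: A[0] 28->35, delta=7, new_sum=85+(7)=92
Option D: A[4] 39->24, delta=-15, new_sum=85+(-15)=70
Option E: A[3] 16->45, delta=29, new_sum=85+(29)=114 <-- matches target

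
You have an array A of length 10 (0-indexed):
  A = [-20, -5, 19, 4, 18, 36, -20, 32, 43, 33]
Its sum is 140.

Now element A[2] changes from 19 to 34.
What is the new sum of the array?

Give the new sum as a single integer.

Old value at index 2: 19
New value at index 2: 34
Delta = 34 - 19 = 15
New sum = old_sum + delta = 140 + (15) = 155

Answer: 155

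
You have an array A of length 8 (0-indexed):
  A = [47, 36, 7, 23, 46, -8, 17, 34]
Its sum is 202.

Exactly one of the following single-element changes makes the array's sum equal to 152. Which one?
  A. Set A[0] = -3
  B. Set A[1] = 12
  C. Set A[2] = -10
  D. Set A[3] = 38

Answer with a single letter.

Option A: A[0] 47->-3, delta=-50, new_sum=202+(-50)=152 <-- matches target
Option B: A[1] 36->12, delta=-24, new_sum=202+(-24)=178
Option C: A[2] 7->-10, delta=-17, new_sum=202+(-17)=185
Option D: A[3] 23->38, delta=15, new_sum=202+(15)=217

Answer: A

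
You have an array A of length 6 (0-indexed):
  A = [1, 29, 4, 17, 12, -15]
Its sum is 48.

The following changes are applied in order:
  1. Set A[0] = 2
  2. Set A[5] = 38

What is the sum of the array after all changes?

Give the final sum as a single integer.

Answer: 102

Derivation:
Initial sum: 48
Change 1: A[0] 1 -> 2, delta = 1, sum = 49
Change 2: A[5] -15 -> 38, delta = 53, sum = 102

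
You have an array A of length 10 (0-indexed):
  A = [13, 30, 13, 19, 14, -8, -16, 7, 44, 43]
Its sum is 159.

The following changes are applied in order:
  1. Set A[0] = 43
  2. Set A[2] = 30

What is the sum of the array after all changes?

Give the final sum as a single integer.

Answer: 206

Derivation:
Initial sum: 159
Change 1: A[0] 13 -> 43, delta = 30, sum = 189
Change 2: A[2] 13 -> 30, delta = 17, sum = 206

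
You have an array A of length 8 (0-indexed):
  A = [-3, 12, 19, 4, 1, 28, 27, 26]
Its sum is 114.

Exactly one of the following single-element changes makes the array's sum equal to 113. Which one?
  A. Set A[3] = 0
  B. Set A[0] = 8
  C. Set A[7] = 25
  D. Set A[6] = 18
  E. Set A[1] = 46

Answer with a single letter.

Answer: C

Derivation:
Option A: A[3] 4->0, delta=-4, new_sum=114+(-4)=110
Option B: A[0] -3->8, delta=11, new_sum=114+(11)=125
Option C: A[7] 26->25, delta=-1, new_sum=114+(-1)=113 <-- matches target
Option D: A[6] 27->18, delta=-9, new_sum=114+(-9)=105
Option E: A[1] 12->46, delta=34, new_sum=114+(34)=148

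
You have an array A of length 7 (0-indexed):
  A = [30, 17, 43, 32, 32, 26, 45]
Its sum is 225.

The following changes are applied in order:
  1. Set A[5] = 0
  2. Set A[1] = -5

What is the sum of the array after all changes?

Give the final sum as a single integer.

Initial sum: 225
Change 1: A[5] 26 -> 0, delta = -26, sum = 199
Change 2: A[1] 17 -> -5, delta = -22, sum = 177

Answer: 177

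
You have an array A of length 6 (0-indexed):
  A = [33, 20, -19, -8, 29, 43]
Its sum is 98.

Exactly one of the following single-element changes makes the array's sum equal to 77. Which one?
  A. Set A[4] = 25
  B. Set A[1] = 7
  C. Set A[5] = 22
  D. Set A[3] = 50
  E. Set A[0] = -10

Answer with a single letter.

Answer: C

Derivation:
Option A: A[4] 29->25, delta=-4, new_sum=98+(-4)=94
Option B: A[1] 20->7, delta=-13, new_sum=98+(-13)=85
Option C: A[5] 43->22, delta=-21, new_sum=98+(-21)=77 <-- matches target
Option D: A[3] -8->50, delta=58, new_sum=98+(58)=156
Option E: A[0] 33->-10, delta=-43, new_sum=98+(-43)=55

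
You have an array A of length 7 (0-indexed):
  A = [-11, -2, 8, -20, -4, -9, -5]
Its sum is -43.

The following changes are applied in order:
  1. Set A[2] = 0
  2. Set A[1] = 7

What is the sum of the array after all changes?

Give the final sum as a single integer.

Initial sum: -43
Change 1: A[2] 8 -> 0, delta = -8, sum = -51
Change 2: A[1] -2 -> 7, delta = 9, sum = -42

Answer: -42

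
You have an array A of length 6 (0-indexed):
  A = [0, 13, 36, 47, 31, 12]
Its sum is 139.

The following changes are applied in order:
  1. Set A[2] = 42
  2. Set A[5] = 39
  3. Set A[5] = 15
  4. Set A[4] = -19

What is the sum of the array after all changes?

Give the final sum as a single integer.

Answer: 98

Derivation:
Initial sum: 139
Change 1: A[2] 36 -> 42, delta = 6, sum = 145
Change 2: A[5] 12 -> 39, delta = 27, sum = 172
Change 3: A[5] 39 -> 15, delta = -24, sum = 148
Change 4: A[4] 31 -> -19, delta = -50, sum = 98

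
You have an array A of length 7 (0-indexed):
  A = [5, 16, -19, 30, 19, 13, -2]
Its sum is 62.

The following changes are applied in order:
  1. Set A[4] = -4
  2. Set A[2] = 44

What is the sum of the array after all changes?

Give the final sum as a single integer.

Answer: 102

Derivation:
Initial sum: 62
Change 1: A[4] 19 -> -4, delta = -23, sum = 39
Change 2: A[2] -19 -> 44, delta = 63, sum = 102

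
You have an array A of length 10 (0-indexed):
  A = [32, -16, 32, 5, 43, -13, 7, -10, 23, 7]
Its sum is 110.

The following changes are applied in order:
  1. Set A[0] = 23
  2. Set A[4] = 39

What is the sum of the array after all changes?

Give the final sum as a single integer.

Initial sum: 110
Change 1: A[0] 32 -> 23, delta = -9, sum = 101
Change 2: A[4] 43 -> 39, delta = -4, sum = 97

Answer: 97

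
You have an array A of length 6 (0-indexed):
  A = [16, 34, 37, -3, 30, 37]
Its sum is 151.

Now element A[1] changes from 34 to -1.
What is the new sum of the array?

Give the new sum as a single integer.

Old value at index 1: 34
New value at index 1: -1
Delta = -1 - 34 = -35
New sum = old_sum + delta = 151 + (-35) = 116

Answer: 116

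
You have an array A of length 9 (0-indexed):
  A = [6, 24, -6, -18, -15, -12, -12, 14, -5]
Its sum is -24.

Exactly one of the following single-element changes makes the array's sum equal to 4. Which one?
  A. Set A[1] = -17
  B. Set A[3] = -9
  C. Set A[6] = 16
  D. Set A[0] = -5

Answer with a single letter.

Option A: A[1] 24->-17, delta=-41, new_sum=-24+(-41)=-65
Option B: A[3] -18->-9, delta=9, new_sum=-24+(9)=-15
Option C: A[6] -12->16, delta=28, new_sum=-24+(28)=4 <-- matches target
Option D: A[0] 6->-5, delta=-11, new_sum=-24+(-11)=-35

Answer: C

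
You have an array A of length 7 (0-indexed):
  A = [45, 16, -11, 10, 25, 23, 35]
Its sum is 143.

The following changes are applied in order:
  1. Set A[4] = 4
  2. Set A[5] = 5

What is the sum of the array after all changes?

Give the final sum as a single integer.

Initial sum: 143
Change 1: A[4] 25 -> 4, delta = -21, sum = 122
Change 2: A[5] 23 -> 5, delta = -18, sum = 104

Answer: 104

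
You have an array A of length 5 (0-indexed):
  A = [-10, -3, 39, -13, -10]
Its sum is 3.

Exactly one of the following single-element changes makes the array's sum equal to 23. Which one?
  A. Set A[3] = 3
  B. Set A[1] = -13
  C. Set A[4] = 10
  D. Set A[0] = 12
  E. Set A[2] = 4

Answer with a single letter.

Answer: C

Derivation:
Option A: A[3] -13->3, delta=16, new_sum=3+(16)=19
Option B: A[1] -3->-13, delta=-10, new_sum=3+(-10)=-7
Option C: A[4] -10->10, delta=20, new_sum=3+(20)=23 <-- matches target
Option D: A[0] -10->12, delta=22, new_sum=3+(22)=25
Option E: A[2] 39->4, delta=-35, new_sum=3+(-35)=-32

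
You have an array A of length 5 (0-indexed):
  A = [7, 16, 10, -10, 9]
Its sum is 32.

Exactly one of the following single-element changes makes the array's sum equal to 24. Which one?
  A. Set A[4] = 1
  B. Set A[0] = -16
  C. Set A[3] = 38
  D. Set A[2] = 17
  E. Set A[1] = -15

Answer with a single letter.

Option A: A[4] 9->1, delta=-8, new_sum=32+(-8)=24 <-- matches target
Option B: A[0] 7->-16, delta=-23, new_sum=32+(-23)=9
Option C: A[3] -10->38, delta=48, new_sum=32+(48)=80
Option D: A[2] 10->17, delta=7, new_sum=32+(7)=39
Option E: A[1] 16->-15, delta=-31, new_sum=32+(-31)=1

Answer: A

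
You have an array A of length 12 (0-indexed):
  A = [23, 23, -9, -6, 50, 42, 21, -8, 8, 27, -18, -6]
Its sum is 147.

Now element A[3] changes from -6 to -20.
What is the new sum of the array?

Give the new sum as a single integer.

Answer: 133

Derivation:
Old value at index 3: -6
New value at index 3: -20
Delta = -20 - -6 = -14
New sum = old_sum + delta = 147 + (-14) = 133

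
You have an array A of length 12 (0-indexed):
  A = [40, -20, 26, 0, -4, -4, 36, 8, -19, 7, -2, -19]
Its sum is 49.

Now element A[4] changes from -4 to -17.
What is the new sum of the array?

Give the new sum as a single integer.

Answer: 36

Derivation:
Old value at index 4: -4
New value at index 4: -17
Delta = -17 - -4 = -13
New sum = old_sum + delta = 49 + (-13) = 36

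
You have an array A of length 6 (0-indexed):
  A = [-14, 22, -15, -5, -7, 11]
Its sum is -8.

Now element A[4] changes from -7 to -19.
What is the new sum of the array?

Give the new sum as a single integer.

Answer: -20

Derivation:
Old value at index 4: -7
New value at index 4: -19
Delta = -19 - -7 = -12
New sum = old_sum + delta = -8 + (-12) = -20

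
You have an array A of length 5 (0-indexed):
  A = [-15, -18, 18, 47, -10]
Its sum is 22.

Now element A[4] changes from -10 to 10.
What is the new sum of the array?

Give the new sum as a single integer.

Answer: 42

Derivation:
Old value at index 4: -10
New value at index 4: 10
Delta = 10 - -10 = 20
New sum = old_sum + delta = 22 + (20) = 42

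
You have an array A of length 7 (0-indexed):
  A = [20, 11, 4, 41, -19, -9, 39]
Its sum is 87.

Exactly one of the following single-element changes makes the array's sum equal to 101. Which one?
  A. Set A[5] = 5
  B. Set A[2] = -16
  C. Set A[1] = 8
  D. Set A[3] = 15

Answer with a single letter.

Option A: A[5] -9->5, delta=14, new_sum=87+(14)=101 <-- matches target
Option B: A[2] 4->-16, delta=-20, new_sum=87+(-20)=67
Option C: A[1] 11->8, delta=-3, new_sum=87+(-3)=84
Option D: A[3] 41->15, delta=-26, new_sum=87+(-26)=61

Answer: A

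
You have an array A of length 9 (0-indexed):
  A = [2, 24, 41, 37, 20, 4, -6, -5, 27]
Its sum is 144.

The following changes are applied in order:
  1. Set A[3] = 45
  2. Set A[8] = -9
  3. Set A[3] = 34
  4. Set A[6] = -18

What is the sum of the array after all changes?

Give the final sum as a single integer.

Initial sum: 144
Change 1: A[3] 37 -> 45, delta = 8, sum = 152
Change 2: A[8] 27 -> -9, delta = -36, sum = 116
Change 3: A[3] 45 -> 34, delta = -11, sum = 105
Change 4: A[6] -6 -> -18, delta = -12, sum = 93

Answer: 93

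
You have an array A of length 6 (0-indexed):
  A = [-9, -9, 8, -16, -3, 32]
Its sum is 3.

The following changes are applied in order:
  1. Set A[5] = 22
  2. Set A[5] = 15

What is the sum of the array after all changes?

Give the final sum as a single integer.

Answer: -14

Derivation:
Initial sum: 3
Change 1: A[5] 32 -> 22, delta = -10, sum = -7
Change 2: A[5] 22 -> 15, delta = -7, sum = -14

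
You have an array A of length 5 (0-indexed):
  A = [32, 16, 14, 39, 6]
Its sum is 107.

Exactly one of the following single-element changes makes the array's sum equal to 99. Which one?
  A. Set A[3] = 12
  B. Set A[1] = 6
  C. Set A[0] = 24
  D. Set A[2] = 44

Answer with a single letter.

Answer: C

Derivation:
Option A: A[3] 39->12, delta=-27, new_sum=107+(-27)=80
Option B: A[1] 16->6, delta=-10, new_sum=107+(-10)=97
Option C: A[0] 32->24, delta=-8, new_sum=107+(-8)=99 <-- matches target
Option D: A[2] 14->44, delta=30, new_sum=107+(30)=137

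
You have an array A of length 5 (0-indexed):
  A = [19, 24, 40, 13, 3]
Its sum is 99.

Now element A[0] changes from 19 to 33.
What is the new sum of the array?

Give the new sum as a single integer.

Old value at index 0: 19
New value at index 0: 33
Delta = 33 - 19 = 14
New sum = old_sum + delta = 99 + (14) = 113

Answer: 113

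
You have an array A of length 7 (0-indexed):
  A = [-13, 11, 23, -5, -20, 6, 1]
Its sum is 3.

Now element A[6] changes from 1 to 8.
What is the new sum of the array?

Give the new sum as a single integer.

Answer: 10

Derivation:
Old value at index 6: 1
New value at index 6: 8
Delta = 8 - 1 = 7
New sum = old_sum + delta = 3 + (7) = 10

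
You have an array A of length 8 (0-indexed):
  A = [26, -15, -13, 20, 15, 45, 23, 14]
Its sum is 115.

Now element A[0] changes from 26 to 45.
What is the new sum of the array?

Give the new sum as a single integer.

Old value at index 0: 26
New value at index 0: 45
Delta = 45 - 26 = 19
New sum = old_sum + delta = 115 + (19) = 134

Answer: 134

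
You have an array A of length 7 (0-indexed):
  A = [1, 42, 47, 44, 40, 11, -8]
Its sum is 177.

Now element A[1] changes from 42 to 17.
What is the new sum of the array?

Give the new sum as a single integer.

Old value at index 1: 42
New value at index 1: 17
Delta = 17 - 42 = -25
New sum = old_sum + delta = 177 + (-25) = 152

Answer: 152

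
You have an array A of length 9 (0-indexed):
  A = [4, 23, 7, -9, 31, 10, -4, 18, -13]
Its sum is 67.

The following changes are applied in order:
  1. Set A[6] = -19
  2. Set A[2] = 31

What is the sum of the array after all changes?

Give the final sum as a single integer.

Answer: 76

Derivation:
Initial sum: 67
Change 1: A[6] -4 -> -19, delta = -15, sum = 52
Change 2: A[2] 7 -> 31, delta = 24, sum = 76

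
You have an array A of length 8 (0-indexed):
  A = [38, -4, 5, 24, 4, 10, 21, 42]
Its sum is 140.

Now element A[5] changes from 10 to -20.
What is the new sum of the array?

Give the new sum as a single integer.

Old value at index 5: 10
New value at index 5: -20
Delta = -20 - 10 = -30
New sum = old_sum + delta = 140 + (-30) = 110

Answer: 110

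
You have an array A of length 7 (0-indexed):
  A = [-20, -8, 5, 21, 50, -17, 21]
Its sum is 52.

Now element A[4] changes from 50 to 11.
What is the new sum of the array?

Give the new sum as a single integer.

Answer: 13

Derivation:
Old value at index 4: 50
New value at index 4: 11
Delta = 11 - 50 = -39
New sum = old_sum + delta = 52 + (-39) = 13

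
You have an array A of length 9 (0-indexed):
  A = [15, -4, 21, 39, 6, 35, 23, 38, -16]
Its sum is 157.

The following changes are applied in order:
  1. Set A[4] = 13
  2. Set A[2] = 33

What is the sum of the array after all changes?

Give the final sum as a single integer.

Answer: 176

Derivation:
Initial sum: 157
Change 1: A[4] 6 -> 13, delta = 7, sum = 164
Change 2: A[2] 21 -> 33, delta = 12, sum = 176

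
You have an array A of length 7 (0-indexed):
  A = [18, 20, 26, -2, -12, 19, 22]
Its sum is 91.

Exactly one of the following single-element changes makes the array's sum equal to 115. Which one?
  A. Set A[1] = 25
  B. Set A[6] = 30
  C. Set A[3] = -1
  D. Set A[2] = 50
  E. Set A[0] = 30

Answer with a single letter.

Option A: A[1] 20->25, delta=5, new_sum=91+(5)=96
Option B: A[6] 22->30, delta=8, new_sum=91+(8)=99
Option C: A[3] -2->-1, delta=1, new_sum=91+(1)=92
Option D: A[2] 26->50, delta=24, new_sum=91+(24)=115 <-- matches target
Option E: A[0] 18->30, delta=12, new_sum=91+(12)=103

Answer: D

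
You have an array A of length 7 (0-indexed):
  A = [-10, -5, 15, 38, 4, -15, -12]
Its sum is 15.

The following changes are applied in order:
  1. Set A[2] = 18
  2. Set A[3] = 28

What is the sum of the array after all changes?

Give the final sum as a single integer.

Initial sum: 15
Change 1: A[2] 15 -> 18, delta = 3, sum = 18
Change 2: A[3] 38 -> 28, delta = -10, sum = 8

Answer: 8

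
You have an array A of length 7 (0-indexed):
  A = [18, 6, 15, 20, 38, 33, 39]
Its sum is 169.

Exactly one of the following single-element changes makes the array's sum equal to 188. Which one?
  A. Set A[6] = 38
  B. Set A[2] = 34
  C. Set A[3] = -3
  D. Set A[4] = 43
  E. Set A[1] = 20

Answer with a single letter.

Answer: B

Derivation:
Option A: A[6] 39->38, delta=-1, new_sum=169+(-1)=168
Option B: A[2] 15->34, delta=19, new_sum=169+(19)=188 <-- matches target
Option C: A[3] 20->-3, delta=-23, new_sum=169+(-23)=146
Option D: A[4] 38->43, delta=5, new_sum=169+(5)=174
Option E: A[1] 6->20, delta=14, new_sum=169+(14)=183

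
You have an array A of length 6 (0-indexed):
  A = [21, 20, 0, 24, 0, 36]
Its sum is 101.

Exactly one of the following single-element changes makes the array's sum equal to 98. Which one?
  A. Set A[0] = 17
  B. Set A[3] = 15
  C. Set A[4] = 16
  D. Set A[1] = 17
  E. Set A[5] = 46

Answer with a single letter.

Option A: A[0] 21->17, delta=-4, new_sum=101+(-4)=97
Option B: A[3] 24->15, delta=-9, new_sum=101+(-9)=92
Option C: A[4] 0->16, delta=16, new_sum=101+(16)=117
Option D: A[1] 20->17, delta=-3, new_sum=101+(-3)=98 <-- matches target
Option E: A[5] 36->46, delta=10, new_sum=101+(10)=111

Answer: D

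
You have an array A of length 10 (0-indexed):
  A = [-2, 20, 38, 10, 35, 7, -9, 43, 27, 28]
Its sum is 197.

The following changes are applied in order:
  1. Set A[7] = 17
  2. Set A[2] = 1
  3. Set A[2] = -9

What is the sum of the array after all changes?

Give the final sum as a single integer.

Answer: 124

Derivation:
Initial sum: 197
Change 1: A[7] 43 -> 17, delta = -26, sum = 171
Change 2: A[2] 38 -> 1, delta = -37, sum = 134
Change 3: A[2] 1 -> -9, delta = -10, sum = 124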